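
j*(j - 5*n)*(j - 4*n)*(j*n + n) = j^4*n - 9*j^3*n^2 + j^3*n + 20*j^2*n^3 - 9*j^2*n^2 + 20*j*n^3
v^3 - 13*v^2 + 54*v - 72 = (v - 6)*(v - 4)*(v - 3)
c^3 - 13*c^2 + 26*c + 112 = (c - 8)*(c - 7)*(c + 2)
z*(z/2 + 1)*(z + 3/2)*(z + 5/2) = z^4/2 + 3*z^3 + 47*z^2/8 + 15*z/4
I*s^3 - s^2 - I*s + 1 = (s - 1)*(s + I)*(I*s + I)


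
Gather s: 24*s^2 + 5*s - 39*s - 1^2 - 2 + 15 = 24*s^2 - 34*s + 12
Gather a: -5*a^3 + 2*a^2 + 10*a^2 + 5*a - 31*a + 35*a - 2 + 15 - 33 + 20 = -5*a^3 + 12*a^2 + 9*a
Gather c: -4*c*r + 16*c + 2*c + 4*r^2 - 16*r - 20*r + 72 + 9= c*(18 - 4*r) + 4*r^2 - 36*r + 81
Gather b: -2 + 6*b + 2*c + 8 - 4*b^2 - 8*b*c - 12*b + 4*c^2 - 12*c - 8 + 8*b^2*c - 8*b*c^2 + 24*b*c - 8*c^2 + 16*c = b^2*(8*c - 4) + b*(-8*c^2 + 16*c - 6) - 4*c^2 + 6*c - 2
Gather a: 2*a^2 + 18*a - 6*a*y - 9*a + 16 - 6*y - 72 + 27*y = 2*a^2 + a*(9 - 6*y) + 21*y - 56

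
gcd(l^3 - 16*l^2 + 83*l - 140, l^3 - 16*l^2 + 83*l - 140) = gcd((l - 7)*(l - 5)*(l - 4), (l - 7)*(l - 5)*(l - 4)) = l^3 - 16*l^2 + 83*l - 140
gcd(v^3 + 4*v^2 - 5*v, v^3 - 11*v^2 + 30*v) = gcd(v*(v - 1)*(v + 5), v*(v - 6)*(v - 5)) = v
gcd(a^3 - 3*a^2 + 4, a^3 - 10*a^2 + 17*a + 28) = a + 1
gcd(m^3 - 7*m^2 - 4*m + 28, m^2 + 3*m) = 1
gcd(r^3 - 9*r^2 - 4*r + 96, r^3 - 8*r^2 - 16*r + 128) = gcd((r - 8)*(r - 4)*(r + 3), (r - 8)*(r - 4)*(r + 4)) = r^2 - 12*r + 32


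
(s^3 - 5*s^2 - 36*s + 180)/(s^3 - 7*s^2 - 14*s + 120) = (s + 6)/(s + 4)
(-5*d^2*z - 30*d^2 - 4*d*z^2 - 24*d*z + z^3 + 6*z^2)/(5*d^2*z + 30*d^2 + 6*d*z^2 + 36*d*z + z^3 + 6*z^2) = (-5*d + z)/(5*d + z)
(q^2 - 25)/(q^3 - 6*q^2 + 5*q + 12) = (q^2 - 25)/(q^3 - 6*q^2 + 5*q + 12)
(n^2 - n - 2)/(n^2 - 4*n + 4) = (n + 1)/(n - 2)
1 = 1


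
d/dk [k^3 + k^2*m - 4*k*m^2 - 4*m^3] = 3*k^2 + 2*k*m - 4*m^2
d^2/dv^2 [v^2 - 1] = 2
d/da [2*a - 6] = 2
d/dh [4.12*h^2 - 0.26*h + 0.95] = 8.24*h - 0.26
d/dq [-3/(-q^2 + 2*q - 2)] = 6*(1 - q)/(q^2 - 2*q + 2)^2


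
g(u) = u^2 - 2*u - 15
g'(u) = 2*u - 2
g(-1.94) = -7.36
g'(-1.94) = -5.88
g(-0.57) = -13.54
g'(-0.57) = -3.14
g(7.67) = 28.49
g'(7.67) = 13.34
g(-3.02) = 0.16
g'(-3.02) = -8.04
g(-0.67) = -13.21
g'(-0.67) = -3.34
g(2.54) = -13.63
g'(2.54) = 3.08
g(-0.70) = -13.11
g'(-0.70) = -3.40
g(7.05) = 20.60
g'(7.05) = 12.10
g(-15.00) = 240.00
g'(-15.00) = -32.00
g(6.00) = 9.00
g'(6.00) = 10.00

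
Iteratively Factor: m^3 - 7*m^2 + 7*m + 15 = (m - 3)*(m^2 - 4*m - 5) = (m - 3)*(m + 1)*(m - 5)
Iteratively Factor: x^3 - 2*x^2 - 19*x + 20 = (x + 4)*(x^2 - 6*x + 5) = (x - 1)*(x + 4)*(x - 5)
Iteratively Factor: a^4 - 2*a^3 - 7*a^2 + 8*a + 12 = (a - 3)*(a^3 + a^2 - 4*a - 4) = (a - 3)*(a + 2)*(a^2 - a - 2) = (a - 3)*(a + 1)*(a + 2)*(a - 2)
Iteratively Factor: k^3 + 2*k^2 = (k)*(k^2 + 2*k) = k*(k + 2)*(k)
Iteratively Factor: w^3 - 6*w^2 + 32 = (w - 4)*(w^2 - 2*w - 8) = (w - 4)*(w + 2)*(w - 4)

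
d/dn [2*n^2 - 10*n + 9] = 4*n - 10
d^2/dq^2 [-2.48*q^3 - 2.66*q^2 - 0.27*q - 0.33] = -14.88*q - 5.32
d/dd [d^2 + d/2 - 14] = 2*d + 1/2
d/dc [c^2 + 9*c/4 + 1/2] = 2*c + 9/4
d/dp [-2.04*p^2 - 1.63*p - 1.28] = -4.08*p - 1.63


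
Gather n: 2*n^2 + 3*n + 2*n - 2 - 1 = 2*n^2 + 5*n - 3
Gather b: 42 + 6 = 48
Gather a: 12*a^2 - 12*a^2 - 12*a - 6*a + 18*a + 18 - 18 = 0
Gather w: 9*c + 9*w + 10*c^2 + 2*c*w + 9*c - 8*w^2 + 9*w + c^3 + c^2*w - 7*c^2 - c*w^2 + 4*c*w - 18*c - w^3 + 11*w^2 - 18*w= c^3 + 3*c^2 - w^3 + w^2*(3 - c) + w*(c^2 + 6*c)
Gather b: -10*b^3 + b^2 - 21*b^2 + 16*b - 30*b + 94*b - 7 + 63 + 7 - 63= -10*b^3 - 20*b^2 + 80*b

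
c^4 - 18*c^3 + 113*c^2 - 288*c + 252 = (c - 7)*(c - 6)*(c - 3)*(c - 2)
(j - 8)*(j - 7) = j^2 - 15*j + 56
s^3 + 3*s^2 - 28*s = s*(s - 4)*(s + 7)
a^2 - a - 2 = (a - 2)*(a + 1)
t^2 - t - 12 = (t - 4)*(t + 3)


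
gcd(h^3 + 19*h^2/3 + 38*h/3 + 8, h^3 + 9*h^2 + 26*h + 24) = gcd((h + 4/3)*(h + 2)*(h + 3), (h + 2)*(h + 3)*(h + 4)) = h^2 + 5*h + 6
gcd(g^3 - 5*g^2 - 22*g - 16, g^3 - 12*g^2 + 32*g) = g - 8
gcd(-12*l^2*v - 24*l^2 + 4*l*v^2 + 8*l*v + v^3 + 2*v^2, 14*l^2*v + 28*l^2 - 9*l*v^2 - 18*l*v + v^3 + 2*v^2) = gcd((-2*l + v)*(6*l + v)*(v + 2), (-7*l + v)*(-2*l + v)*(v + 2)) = -2*l*v - 4*l + v^2 + 2*v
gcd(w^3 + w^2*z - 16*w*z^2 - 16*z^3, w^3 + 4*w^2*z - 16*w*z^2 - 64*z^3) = -w^2 + 16*z^2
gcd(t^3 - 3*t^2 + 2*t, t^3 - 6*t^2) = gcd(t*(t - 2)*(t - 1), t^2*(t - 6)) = t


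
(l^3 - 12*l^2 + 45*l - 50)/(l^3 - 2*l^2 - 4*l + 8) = (l^2 - 10*l + 25)/(l^2 - 4)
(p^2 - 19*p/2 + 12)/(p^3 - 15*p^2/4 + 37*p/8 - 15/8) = 4*(p - 8)/(4*p^2 - 9*p + 5)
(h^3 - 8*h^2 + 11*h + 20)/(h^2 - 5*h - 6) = (h^2 - 9*h + 20)/(h - 6)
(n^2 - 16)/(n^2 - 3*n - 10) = (16 - n^2)/(-n^2 + 3*n + 10)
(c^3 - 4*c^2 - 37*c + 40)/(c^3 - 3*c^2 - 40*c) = (c - 1)/c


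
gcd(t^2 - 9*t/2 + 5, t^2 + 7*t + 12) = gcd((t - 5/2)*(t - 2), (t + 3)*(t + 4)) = 1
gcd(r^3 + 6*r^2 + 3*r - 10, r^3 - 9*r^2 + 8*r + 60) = r + 2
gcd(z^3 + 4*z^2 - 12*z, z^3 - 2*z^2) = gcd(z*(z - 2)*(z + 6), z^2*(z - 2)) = z^2 - 2*z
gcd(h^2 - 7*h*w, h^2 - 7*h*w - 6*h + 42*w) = -h + 7*w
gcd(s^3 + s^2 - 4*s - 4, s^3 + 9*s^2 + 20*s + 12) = s^2 + 3*s + 2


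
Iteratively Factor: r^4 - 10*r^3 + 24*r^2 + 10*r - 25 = (r - 5)*(r^3 - 5*r^2 - r + 5) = (r - 5)*(r + 1)*(r^2 - 6*r + 5) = (r - 5)*(r - 1)*(r + 1)*(r - 5)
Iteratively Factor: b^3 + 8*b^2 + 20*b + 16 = (b + 4)*(b^2 + 4*b + 4) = (b + 2)*(b + 4)*(b + 2)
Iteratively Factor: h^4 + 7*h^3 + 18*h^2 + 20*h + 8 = (h + 2)*(h^3 + 5*h^2 + 8*h + 4) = (h + 1)*(h + 2)*(h^2 + 4*h + 4) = (h + 1)*(h + 2)^2*(h + 2)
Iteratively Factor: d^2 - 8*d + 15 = (d - 3)*(d - 5)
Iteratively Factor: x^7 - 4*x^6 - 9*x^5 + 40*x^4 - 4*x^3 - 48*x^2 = (x)*(x^6 - 4*x^5 - 9*x^4 + 40*x^3 - 4*x^2 - 48*x) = x*(x - 4)*(x^5 - 9*x^3 + 4*x^2 + 12*x) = x^2*(x - 4)*(x^4 - 9*x^2 + 4*x + 12) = x^2*(x - 4)*(x + 3)*(x^3 - 3*x^2 + 4) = x^2*(x - 4)*(x + 1)*(x + 3)*(x^2 - 4*x + 4) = x^2*(x - 4)*(x - 2)*(x + 1)*(x + 3)*(x - 2)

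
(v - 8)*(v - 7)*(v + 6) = v^3 - 9*v^2 - 34*v + 336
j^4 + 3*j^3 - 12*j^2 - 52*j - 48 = (j - 4)*(j + 2)^2*(j + 3)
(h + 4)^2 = h^2 + 8*h + 16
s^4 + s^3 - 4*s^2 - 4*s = s*(s - 2)*(s + 1)*(s + 2)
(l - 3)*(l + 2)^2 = l^3 + l^2 - 8*l - 12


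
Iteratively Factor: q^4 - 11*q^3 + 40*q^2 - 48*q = (q)*(q^3 - 11*q^2 + 40*q - 48) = q*(q - 4)*(q^2 - 7*q + 12) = q*(q - 4)^2*(q - 3)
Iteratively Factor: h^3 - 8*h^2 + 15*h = (h)*(h^2 - 8*h + 15) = h*(h - 5)*(h - 3)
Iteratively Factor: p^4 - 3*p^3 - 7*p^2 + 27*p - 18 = (p - 2)*(p^3 - p^2 - 9*p + 9) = (p - 2)*(p + 3)*(p^2 - 4*p + 3) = (p - 2)*(p - 1)*(p + 3)*(p - 3)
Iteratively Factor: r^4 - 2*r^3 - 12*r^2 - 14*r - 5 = (r + 1)*(r^3 - 3*r^2 - 9*r - 5) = (r + 1)^2*(r^2 - 4*r - 5) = (r + 1)^3*(r - 5)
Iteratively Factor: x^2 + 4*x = (x + 4)*(x)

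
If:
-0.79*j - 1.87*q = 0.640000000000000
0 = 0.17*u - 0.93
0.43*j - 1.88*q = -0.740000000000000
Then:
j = -1.13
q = 0.14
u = 5.47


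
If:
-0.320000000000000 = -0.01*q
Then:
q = 32.00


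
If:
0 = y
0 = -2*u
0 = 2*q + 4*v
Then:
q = -2*v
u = 0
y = 0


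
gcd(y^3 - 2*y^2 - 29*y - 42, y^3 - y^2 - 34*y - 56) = y^2 - 5*y - 14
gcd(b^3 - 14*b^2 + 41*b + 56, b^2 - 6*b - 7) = b^2 - 6*b - 7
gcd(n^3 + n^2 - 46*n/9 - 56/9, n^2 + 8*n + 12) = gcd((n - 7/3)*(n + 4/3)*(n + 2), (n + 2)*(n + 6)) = n + 2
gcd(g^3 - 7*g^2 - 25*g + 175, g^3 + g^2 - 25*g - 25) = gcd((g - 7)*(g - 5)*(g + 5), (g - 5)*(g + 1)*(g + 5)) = g^2 - 25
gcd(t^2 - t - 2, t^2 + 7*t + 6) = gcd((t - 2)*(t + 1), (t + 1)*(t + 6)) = t + 1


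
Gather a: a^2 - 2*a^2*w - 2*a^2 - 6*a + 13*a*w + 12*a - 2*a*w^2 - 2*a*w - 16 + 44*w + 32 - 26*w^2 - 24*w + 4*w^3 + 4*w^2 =a^2*(-2*w - 1) + a*(-2*w^2 + 11*w + 6) + 4*w^3 - 22*w^2 + 20*w + 16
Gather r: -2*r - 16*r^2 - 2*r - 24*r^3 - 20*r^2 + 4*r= -24*r^3 - 36*r^2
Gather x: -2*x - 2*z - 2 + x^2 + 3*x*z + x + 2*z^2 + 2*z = x^2 + x*(3*z - 1) + 2*z^2 - 2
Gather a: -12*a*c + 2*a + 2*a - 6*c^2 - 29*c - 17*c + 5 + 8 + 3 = a*(4 - 12*c) - 6*c^2 - 46*c + 16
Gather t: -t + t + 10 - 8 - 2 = 0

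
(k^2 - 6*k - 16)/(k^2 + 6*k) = (k^2 - 6*k - 16)/(k*(k + 6))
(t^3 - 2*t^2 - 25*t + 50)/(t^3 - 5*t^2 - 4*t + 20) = (t + 5)/(t + 2)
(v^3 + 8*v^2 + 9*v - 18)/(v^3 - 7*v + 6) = (v + 6)/(v - 2)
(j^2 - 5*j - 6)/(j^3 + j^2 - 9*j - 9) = (j - 6)/(j^2 - 9)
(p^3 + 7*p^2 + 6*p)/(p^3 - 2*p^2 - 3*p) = (p + 6)/(p - 3)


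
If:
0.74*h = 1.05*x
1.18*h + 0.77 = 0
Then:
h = -0.65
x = -0.46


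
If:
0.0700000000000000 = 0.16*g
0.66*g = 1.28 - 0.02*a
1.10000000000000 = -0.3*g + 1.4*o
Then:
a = 49.56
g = 0.44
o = 0.88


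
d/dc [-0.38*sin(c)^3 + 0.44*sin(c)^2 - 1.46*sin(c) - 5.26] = (-1.14*sin(c)^2 + 0.88*sin(c) - 1.46)*cos(c)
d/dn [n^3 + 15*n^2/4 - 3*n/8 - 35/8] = 3*n^2 + 15*n/2 - 3/8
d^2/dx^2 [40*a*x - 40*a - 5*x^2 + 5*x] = -10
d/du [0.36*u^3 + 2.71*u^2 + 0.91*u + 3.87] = 1.08*u^2 + 5.42*u + 0.91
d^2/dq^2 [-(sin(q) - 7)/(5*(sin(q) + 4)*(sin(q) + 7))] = (sin(q)^5 - 39*sin(q)^4 - 401*sin(q)^3 - 329*sin(q)^2 + 3570*sin(q) + 1918)/(5*(sin(q) + 4)^3*(sin(q) + 7)^3)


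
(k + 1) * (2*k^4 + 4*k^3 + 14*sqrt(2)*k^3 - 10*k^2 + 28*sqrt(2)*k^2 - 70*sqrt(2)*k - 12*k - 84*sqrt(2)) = 2*k^5 + 6*k^4 + 14*sqrt(2)*k^4 - 6*k^3 + 42*sqrt(2)*k^3 - 42*sqrt(2)*k^2 - 22*k^2 - 154*sqrt(2)*k - 12*k - 84*sqrt(2)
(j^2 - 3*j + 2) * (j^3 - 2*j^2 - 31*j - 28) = j^5 - 5*j^4 - 23*j^3 + 61*j^2 + 22*j - 56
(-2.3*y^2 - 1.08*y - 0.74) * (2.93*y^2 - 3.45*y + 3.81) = -6.739*y^4 + 4.7706*y^3 - 7.2052*y^2 - 1.5618*y - 2.8194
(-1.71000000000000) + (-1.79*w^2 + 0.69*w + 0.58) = -1.79*w^2 + 0.69*w - 1.13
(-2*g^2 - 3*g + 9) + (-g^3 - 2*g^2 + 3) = -g^3 - 4*g^2 - 3*g + 12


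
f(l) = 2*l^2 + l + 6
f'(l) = 4*l + 1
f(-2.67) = 17.59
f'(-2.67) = -9.68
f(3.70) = 37.08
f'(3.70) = 15.80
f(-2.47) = 15.73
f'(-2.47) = -8.88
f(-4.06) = 34.91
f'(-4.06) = -15.24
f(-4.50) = 42.00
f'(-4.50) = -17.00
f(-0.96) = 6.88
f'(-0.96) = -2.84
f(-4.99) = 50.81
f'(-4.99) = -18.96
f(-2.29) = 14.20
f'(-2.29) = -8.16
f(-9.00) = 159.00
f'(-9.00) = -35.00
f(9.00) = 177.00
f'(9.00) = 37.00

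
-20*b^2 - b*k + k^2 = (-5*b + k)*(4*b + k)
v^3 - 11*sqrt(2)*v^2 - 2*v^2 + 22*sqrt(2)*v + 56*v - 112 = (v - 2)*(v - 7*sqrt(2))*(v - 4*sqrt(2))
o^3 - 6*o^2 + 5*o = o*(o - 5)*(o - 1)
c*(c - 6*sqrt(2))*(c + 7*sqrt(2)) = c^3 + sqrt(2)*c^2 - 84*c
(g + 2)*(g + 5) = g^2 + 7*g + 10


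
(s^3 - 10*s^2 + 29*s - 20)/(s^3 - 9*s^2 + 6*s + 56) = (s^2 - 6*s + 5)/(s^2 - 5*s - 14)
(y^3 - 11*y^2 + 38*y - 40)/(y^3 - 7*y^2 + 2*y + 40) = (y - 2)/(y + 2)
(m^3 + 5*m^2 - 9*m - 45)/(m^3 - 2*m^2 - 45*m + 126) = (m^2 + 8*m + 15)/(m^2 + m - 42)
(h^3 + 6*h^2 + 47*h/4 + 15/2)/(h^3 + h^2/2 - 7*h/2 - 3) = (h^2 + 9*h/2 + 5)/(h^2 - h - 2)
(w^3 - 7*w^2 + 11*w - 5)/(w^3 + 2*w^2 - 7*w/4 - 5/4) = 4*(w^2 - 6*w + 5)/(4*w^2 + 12*w + 5)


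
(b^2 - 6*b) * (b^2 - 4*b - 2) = b^4 - 10*b^3 + 22*b^2 + 12*b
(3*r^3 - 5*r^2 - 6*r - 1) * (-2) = -6*r^3 + 10*r^2 + 12*r + 2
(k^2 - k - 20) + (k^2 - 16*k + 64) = 2*k^2 - 17*k + 44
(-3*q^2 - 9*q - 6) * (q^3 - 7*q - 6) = -3*q^5 - 9*q^4 + 15*q^3 + 81*q^2 + 96*q + 36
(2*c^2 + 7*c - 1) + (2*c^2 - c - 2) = 4*c^2 + 6*c - 3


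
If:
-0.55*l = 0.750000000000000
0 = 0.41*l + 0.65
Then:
No Solution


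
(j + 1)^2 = j^2 + 2*j + 1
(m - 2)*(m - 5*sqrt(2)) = m^2 - 5*sqrt(2)*m - 2*m + 10*sqrt(2)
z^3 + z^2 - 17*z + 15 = (z - 3)*(z - 1)*(z + 5)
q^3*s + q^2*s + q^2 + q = q*(q + 1)*(q*s + 1)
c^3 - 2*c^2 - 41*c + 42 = (c - 7)*(c - 1)*(c + 6)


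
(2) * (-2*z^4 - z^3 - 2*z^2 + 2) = -4*z^4 - 2*z^3 - 4*z^2 + 4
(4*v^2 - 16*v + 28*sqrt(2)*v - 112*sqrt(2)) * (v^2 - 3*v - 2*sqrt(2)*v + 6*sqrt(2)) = 4*v^4 - 28*v^3 + 20*sqrt(2)*v^3 - 140*sqrt(2)*v^2 - 64*v^2 + 240*sqrt(2)*v + 784*v - 1344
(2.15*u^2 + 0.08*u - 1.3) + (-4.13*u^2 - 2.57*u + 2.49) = -1.98*u^2 - 2.49*u + 1.19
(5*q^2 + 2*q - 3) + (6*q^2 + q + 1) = 11*q^2 + 3*q - 2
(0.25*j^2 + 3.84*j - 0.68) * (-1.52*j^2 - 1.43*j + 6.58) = -0.38*j^4 - 6.1943*j^3 - 2.8126*j^2 + 26.2396*j - 4.4744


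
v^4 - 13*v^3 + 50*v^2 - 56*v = v*(v - 7)*(v - 4)*(v - 2)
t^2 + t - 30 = (t - 5)*(t + 6)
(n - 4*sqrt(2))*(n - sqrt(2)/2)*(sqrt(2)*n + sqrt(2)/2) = sqrt(2)*n^3 - 9*n^2 + sqrt(2)*n^2/2 - 9*n/2 + 4*sqrt(2)*n + 2*sqrt(2)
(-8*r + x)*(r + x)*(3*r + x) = -24*r^3 - 29*r^2*x - 4*r*x^2 + x^3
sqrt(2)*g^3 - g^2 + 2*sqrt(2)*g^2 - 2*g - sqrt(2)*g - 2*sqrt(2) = (g + 2)*(g - sqrt(2))*(sqrt(2)*g + 1)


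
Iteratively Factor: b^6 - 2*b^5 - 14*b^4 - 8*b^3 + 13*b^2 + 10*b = (b - 5)*(b^5 + 3*b^4 + b^3 - 3*b^2 - 2*b) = b*(b - 5)*(b^4 + 3*b^3 + b^2 - 3*b - 2) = b*(b - 5)*(b - 1)*(b^3 + 4*b^2 + 5*b + 2) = b*(b - 5)*(b - 1)*(b + 1)*(b^2 + 3*b + 2) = b*(b - 5)*(b - 1)*(b + 1)*(b + 2)*(b + 1)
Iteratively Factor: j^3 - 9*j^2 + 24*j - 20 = (j - 2)*(j^2 - 7*j + 10) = (j - 2)^2*(j - 5)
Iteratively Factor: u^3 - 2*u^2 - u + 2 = (u - 2)*(u^2 - 1) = (u - 2)*(u - 1)*(u + 1)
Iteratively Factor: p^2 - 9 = (p + 3)*(p - 3)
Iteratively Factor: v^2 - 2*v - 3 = (v + 1)*(v - 3)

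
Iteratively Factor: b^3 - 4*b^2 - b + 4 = (b - 1)*(b^2 - 3*b - 4) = (b - 1)*(b + 1)*(b - 4)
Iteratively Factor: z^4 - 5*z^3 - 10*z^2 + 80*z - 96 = (z - 3)*(z^3 - 2*z^2 - 16*z + 32) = (z - 3)*(z - 2)*(z^2 - 16) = (z - 3)*(z - 2)*(z + 4)*(z - 4)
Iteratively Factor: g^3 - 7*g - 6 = (g - 3)*(g^2 + 3*g + 2) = (g - 3)*(g + 1)*(g + 2)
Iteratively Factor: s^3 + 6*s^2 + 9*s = (s + 3)*(s^2 + 3*s) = s*(s + 3)*(s + 3)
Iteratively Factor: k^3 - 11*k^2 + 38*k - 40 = (k - 4)*(k^2 - 7*k + 10) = (k - 5)*(k - 4)*(k - 2)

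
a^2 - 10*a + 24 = (a - 6)*(a - 4)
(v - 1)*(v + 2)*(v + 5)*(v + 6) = v^4 + 12*v^3 + 39*v^2 + 8*v - 60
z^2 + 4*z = z*(z + 4)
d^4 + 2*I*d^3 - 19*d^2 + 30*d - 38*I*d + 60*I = (d - 3)*(d - 2)*(d + 5)*(d + 2*I)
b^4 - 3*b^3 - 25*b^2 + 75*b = b*(b - 5)*(b - 3)*(b + 5)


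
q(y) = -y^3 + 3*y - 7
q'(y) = 3 - 3*y^2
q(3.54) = -40.74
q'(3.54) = -34.59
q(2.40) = -13.62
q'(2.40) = -14.28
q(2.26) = -11.76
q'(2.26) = -12.32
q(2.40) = -13.62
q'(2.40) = -14.28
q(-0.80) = -8.89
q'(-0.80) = 1.08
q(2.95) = -23.82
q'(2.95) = -23.11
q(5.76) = -180.82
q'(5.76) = -96.53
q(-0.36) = -8.03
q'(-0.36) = 2.61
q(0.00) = -7.00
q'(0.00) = 3.00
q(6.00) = -205.00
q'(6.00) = -105.00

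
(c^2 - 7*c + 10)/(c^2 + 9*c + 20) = (c^2 - 7*c + 10)/(c^2 + 9*c + 20)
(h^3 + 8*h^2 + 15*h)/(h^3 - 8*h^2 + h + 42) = h*(h^2 + 8*h + 15)/(h^3 - 8*h^2 + h + 42)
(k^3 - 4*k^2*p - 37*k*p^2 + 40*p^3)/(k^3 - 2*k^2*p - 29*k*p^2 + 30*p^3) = (-k + 8*p)/(-k + 6*p)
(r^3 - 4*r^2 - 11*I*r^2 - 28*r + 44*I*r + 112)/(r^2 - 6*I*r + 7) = (r^2 - 4*r*(1 + I) + 16*I)/(r + I)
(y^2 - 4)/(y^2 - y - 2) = (y + 2)/(y + 1)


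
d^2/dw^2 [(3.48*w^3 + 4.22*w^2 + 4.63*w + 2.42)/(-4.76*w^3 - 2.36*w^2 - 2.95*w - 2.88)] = (-113.044288*w^6 - 336.231168*w^5 - 42.0231839999997*w^4 + 498.900944*w^3 + 471.598992*w^2 + 113.591568*w - 0.55536399999999)/(107.850176*w^9 + 160.415808*w^8 + 280.053648*w^7 + 407.74064*w^6 + 367.679268*w^5 + 352.380804*w^4 + 264.419767*w^3 + 133.913952*w^2 + 73.40544*w + 23.887872)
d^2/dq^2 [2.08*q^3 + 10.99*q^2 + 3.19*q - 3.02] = 12.48*q + 21.98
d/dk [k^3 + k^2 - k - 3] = 3*k^2 + 2*k - 1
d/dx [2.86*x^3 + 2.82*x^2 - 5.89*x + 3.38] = 8.58*x^2 + 5.64*x - 5.89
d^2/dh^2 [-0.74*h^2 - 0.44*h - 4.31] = -1.48000000000000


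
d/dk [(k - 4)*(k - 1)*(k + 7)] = 3*k^2 + 4*k - 31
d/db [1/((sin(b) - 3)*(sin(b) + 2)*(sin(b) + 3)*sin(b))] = 2*(-2*sin(b)^3 - 3*sin(b)^2 + 9*sin(b) + 9)*cos(b)/((sin(b) - 3)^2*(sin(b) + 2)^2*(sin(b) + 3)^2*sin(b)^2)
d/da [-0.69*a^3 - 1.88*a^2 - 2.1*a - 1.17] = -2.07*a^2 - 3.76*a - 2.1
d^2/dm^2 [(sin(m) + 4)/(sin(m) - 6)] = 10*(-6*sin(m) + cos(m)^2 + 1)/(sin(m) - 6)^3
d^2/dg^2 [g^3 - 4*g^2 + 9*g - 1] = 6*g - 8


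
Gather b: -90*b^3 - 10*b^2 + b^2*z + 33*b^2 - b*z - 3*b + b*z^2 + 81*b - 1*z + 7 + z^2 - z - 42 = -90*b^3 + b^2*(z + 23) + b*(z^2 - z + 78) + z^2 - 2*z - 35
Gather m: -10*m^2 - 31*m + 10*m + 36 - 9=-10*m^2 - 21*m + 27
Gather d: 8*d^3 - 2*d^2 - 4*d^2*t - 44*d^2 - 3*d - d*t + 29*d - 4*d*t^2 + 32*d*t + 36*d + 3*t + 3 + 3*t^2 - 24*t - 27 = 8*d^3 + d^2*(-4*t - 46) + d*(-4*t^2 + 31*t + 62) + 3*t^2 - 21*t - 24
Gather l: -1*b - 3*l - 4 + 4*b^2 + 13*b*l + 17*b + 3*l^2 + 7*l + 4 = 4*b^2 + 16*b + 3*l^2 + l*(13*b + 4)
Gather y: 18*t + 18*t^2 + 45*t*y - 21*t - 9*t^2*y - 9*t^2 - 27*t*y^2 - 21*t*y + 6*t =9*t^2 - 27*t*y^2 + 3*t + y*(-9*t^2 + 24*t)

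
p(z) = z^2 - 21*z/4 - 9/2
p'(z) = 2*z - 21/4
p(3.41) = -10.77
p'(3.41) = 1.57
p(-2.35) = 13.36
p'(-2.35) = -9.95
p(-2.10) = 10.94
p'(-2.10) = -9.45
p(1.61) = -10.36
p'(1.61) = -2.03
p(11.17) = 61.63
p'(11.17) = 17.09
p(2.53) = -11.38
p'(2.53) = -0.19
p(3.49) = -10.64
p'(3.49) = 1.73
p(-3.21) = 22.66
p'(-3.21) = -11.67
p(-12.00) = 202.50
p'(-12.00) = -29.25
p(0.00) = -4.50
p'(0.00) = -5.25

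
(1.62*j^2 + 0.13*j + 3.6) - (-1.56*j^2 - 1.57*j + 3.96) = 3.18*j^2 + 1.7*j - 0.36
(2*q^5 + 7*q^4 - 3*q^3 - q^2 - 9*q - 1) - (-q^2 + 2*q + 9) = 2*q^5 + 7*q^4 - 3*q^3 - 11*q - 10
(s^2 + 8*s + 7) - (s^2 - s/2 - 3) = 17*s/2 + 10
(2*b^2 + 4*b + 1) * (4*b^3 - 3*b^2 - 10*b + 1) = 8*b^5 + 10*b^4 - 28*b^3 - 41*b^2 - 6*b + 1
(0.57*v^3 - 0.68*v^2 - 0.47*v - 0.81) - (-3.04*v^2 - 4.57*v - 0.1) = 0.57*v^3 + 2.36*v^2 + 4.1*v - 0.71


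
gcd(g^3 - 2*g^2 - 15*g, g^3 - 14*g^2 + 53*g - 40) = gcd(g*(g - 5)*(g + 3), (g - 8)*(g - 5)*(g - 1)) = g - 5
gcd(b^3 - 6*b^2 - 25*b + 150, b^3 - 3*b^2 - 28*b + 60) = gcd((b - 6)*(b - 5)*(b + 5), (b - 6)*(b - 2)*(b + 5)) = b^2 - b - 30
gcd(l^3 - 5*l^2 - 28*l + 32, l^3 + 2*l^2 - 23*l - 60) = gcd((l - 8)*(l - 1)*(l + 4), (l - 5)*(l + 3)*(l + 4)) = l + 4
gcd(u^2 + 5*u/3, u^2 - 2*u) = u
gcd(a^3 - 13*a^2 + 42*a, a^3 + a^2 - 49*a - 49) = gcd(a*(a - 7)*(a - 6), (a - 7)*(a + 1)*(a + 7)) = a - 7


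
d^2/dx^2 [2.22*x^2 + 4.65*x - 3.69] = 4.44000000000000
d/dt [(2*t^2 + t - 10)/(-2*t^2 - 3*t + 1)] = (-4*t^2 - 36*t - 29)/(4*t^4 + 12*t^3 + 5*t^2 - 6*t + 1)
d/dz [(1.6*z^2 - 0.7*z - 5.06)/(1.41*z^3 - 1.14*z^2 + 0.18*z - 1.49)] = (-2.256*z^4 + 1.974*z^3 + 20.8938*z^2 - 16.3048*z + 1.9538)/(1.9881*z^6 - 3.2148*z^5 + 1.8072*z^4 - 4.6122*z^3 + 3.4296*z^2 - 0.5364*z + 2.2201)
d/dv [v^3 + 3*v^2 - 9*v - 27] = 3*v^2 + 6*v - 9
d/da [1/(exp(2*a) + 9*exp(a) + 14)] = (-2*exp(a) - 9)*exp(a)/(exp(2*a) + 9*exp(a) + 14)^2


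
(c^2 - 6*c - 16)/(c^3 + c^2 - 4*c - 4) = (c - 8)/(c^2 - c - 2)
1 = 1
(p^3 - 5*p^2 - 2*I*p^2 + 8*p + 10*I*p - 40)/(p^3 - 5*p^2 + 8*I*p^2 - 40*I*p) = (p^2 - 2*I*p + 8)/(p*(p + 8*I))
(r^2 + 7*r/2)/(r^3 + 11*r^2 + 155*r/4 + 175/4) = 2*r/(2*r^2 + 15*r + 25)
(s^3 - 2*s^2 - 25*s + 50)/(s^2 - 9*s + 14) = (s^2 - 25)/(s - 7)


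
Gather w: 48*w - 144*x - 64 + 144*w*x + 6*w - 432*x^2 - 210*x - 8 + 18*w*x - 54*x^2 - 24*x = w*(162*x + 54) - 486*x^2 - 378*x - 72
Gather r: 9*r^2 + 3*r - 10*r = 9*r^2 - 7*r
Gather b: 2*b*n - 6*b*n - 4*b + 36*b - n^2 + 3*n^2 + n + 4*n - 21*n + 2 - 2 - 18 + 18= b*(32 - 4*n) + 2*n^2 - 16*n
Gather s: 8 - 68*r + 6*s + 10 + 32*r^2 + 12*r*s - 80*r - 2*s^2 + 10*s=32*r^2 - 148*r - 2*s^2 + s*(12*r + 16) + 18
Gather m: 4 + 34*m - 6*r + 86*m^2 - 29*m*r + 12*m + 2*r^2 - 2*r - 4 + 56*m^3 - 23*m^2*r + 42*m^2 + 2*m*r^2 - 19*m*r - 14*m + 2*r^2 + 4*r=56*m^3 + m^2*(128 - 23*r) + m*(2*r^2 - 48*r + 32) + 4*r^2 - 4*r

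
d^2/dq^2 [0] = 0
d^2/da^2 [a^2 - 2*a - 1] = 2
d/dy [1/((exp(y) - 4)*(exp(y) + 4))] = -2*exp(2*y)/(exp(4*y) - 32*exp(2*y) + 256)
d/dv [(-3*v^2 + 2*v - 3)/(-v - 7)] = (3*v^2 + 42*v - 17)/(v^2 + 14*v + 49)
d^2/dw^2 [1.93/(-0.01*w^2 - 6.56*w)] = (0.0386*w*(0.01*w + 6.56) - 1.93*(0.02*w + 6.56)*(0.04*w + 13.12))/(w^3*(0.01*w + 6.56)^3)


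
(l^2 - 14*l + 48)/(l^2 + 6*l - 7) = (l^2 - 14*l + 48)/(l^2 + 6*l - 7)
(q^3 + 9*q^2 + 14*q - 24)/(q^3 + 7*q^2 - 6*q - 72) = (q - 1)/(q - 3)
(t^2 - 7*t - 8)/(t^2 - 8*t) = (t + 1)/t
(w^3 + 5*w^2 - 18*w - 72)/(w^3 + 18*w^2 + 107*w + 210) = (w^2 - w - 12)/(w^2 + 12*w + 35)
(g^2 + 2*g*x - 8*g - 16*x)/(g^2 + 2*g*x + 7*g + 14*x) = (g - 8)/(g + 7)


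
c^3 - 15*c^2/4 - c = c*(c - 4)*(c + 1/4)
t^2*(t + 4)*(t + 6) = t^4 + 10*t^3 + 24*t^2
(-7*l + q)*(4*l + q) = -28*l^2 - 3*l*q + q^2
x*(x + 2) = x^2 + 2*x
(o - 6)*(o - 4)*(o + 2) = o^3 - 8*o^2 + 4*o + 48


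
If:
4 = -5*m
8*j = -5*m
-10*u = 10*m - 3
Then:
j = 1/2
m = -4/5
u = 11/10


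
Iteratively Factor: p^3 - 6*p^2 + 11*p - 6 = (p - 1)*(p^2 - 5*p + 6) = (p - 2)*(p - 1)*(p - 3)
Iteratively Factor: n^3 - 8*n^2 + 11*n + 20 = (n - 5)*(n^2 - 3*n - 4) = (n - 5)*(n + 1)*(n - 4)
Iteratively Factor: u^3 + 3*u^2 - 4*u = (u)*(u^2 + 3*u - 4) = u*(u - 1)*(u + 4)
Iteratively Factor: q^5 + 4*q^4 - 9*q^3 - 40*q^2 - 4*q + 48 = (q + 2)*(q^4 + 2*q^3 - 13*q^2 - 14*q + 24) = (q + 2)^2*(q^3 - 13*q + 12) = (q - 3)*(q + 2)^2*(q^2 + 3*q - 4) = (q - 3)*(q + 2)^2*(q + 4)*(q - 1)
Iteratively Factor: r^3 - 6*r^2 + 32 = (r - 4)*(r^2 - 2*r - 8) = (r - 4)*(r + 2)*(r - 4)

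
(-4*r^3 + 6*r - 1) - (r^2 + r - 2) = -4*r^3 - r^2 + 5*r + 1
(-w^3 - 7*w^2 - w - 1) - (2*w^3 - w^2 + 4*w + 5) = -3*w^3 - 6*w^2 - 5*w - 6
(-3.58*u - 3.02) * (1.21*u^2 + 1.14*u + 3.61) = -4.3318*u^3 - 7.7354*u^2 - 16.3666*u - 10.9022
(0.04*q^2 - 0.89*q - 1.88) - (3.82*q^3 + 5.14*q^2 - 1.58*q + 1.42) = -3.82*q^3 - 5.1*q^2 + 0.69*q - 3.3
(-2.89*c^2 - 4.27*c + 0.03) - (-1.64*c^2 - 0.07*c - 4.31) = -1.25*c^2 - 4.2*c + 4.34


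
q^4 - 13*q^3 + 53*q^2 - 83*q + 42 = (q - 7)*(q - 3)*(q - 2)*(q - 1)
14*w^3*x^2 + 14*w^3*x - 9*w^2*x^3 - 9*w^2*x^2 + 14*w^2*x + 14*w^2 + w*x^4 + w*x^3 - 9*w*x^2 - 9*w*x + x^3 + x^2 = (-7*w + x)*(-2*w + x)*(x + 1)*(w*x + 1)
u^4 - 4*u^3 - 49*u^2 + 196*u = u*(u - 7)*(u - 4)*(u + 7)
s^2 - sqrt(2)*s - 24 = (s - 4*sqrt(2))*(s + 3*sqrt(2))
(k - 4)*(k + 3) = k^2 - k - 12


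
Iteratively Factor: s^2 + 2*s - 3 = (s - 1)*(s + 3)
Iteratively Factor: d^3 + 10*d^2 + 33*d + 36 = (d + 3)*(d^2 + 7*d + 12) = (d + 3)*(d + 4)*(d + 3)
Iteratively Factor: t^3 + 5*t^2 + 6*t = (t + 3)*(t^2 + 2*t) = t*(t + 3)*(t + 2)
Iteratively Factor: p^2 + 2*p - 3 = (p - 1)*(p + 3)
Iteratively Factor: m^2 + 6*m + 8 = (m + 4)*(m + 2)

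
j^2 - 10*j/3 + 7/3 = (j - 7/3)*(j - 1)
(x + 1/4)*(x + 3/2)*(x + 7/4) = x^3 + 7*x^2/2 + 55*x/16 + 21/32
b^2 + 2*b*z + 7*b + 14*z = (b + 7)*(b + 2*z)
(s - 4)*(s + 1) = s^2 - 3*s - 4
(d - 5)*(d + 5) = d^2 - 25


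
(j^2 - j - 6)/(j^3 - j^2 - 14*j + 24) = (j + 2)/(j^2 + 2*j - 8)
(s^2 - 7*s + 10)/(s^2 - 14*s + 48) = (s^2 - 7*s + 10)/(s^2 - 14*s + 48)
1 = 1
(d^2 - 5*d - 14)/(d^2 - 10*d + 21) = (d + 2)/(d - 3)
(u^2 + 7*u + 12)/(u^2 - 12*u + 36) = (u^2 + 7*u + 12)/(u^2 - 12*u + 36)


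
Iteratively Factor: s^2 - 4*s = (s - 4)*(s)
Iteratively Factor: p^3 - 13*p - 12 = (p - 4)*(p^2 + 4*p + 3) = (p - 4)*(p + 1)*(p + 3)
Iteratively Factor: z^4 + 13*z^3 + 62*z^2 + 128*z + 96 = (z + 4)*(z^3 + 9*z^2 + 26*z + 24) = (z + 2)*(z + 4)*(z^2 + 7*z + 12) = (z + 2)*(z + 4)^2*(z + 3)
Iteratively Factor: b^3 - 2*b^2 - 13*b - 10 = (b - 5)*(b^2 + 3*b + 2) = (b - 5)*(b + 2)*(b + 1)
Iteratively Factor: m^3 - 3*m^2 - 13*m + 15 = (m + 3)*(m^2 - 6*m + 5) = (m - 5)*(m + 3)*(m - 1)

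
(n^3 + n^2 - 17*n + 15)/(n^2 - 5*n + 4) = (n^2 + 2*n - 15)/(n - 4)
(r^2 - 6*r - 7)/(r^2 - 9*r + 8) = (r^2 - 6*r - 7)/(r^2 - 9*r + 8)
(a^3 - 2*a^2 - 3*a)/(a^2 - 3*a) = a + 1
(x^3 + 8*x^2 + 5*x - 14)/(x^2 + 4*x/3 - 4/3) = 3*(x^2 + 6*x - 7)/(3*x - 2)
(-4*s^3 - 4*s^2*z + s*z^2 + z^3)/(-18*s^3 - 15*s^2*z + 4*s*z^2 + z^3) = (-4*s^2 + z^2)/(-18*s^2 + 3*s*z + z^2)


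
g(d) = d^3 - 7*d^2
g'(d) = 3*d^2 - 14*d = d*(3*d - 14)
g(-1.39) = -16.21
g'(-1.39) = 25.26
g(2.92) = -34.79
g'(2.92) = -15.30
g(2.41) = -26.66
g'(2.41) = -16.32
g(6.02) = -35.52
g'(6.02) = 24.44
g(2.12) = -21.93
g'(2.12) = -16.20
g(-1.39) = -16.21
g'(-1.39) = 25.26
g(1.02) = -6.22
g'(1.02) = -11.16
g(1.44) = -11.53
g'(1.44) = -13.94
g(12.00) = 720.00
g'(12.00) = 264.00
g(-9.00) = -1296.00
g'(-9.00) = 369.00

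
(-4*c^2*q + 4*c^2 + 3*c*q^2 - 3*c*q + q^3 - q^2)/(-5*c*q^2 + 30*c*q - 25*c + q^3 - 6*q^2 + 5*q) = (-4*c^2 + 3*c*q + q^2)/(-5*c*q + 25*c + q^2 - 5*q)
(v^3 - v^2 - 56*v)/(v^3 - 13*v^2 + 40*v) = (v + 7)/(v - 5)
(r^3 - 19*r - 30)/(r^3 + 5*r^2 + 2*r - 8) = (r^2 - 2*r - 15)/(r^2 + 3*r - 4)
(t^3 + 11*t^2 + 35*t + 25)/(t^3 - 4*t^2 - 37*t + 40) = (t^2 + 6*t + 5)/(t^2 - 9*t + 8)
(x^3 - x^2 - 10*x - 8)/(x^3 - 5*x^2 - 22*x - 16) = (x - 4)/(x - 8)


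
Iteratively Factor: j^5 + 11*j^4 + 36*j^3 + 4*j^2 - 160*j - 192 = (j + 2)*(j^4 + 9*j^3 + 18*j^2 - 32*j - 96) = (j + 2)*(j + 4)*(j^3 + 5*j^2 - 2*j - 24) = (j + 2)*(j + 4)^2*(j^2 + j - 6) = (j - 2)*(j + 2)*(j + 4)^2*(j + 3)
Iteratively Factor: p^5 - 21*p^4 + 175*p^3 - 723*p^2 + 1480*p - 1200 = (p - 3)*(p^4 - 18*p^3 + 121*p^2 - 360*p + 400) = (p - 5)*(p - 3)*(p^3 - 13*p^2 + 56*p - 80) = (p - 5)*(p - 4)*(p - 3)*(p^2 - 9*p + 20) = (p - 5)^2*(p - 4)*(p - 3)*(p - 4)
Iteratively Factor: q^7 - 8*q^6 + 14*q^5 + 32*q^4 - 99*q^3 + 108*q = (q - 2)*(q^6 - 6*q^5 + 2*q^4 + 36*q^3 - 27*q^2 - 54*q) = (q - 2)*(q + 1)*(q^5 - 7*q^4 + 9*q^3 + 27*q^2 - 54*q) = (q - 3)*(q - 2)*(q + 1)*(q^4 - 4*q^3 - 3*q^2 + 18*q) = (q - 3)^2*(q - 2)*(q + 1)*(q^3 - q^2 - 6*q) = (q - 3)^3*(q - 2)*(q + 1)*(q^2 + 2*q) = q*(q - 3)^3*(q - 2)*(q + 1)*(q + 2)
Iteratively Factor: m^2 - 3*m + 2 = (m - 1)*(m - 2)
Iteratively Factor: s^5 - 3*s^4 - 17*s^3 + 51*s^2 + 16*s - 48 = (s - 4)*(s^4 + s^3 - 13*s^2 - s + 12) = (s - 4)*(s - 3)*(s^3 + 4*s^2 - s - 4) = (s - 4)*(s - 3)*(s + 1)*(s^2 + 3*s - 4) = (s - 4)*(s - 3)*(s + 1)*(s + 4)*(s - 1)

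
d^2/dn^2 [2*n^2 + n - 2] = 4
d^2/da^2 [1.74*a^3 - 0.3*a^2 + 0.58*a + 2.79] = 10.44*a - 0.6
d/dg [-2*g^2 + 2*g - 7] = 2 - 4*g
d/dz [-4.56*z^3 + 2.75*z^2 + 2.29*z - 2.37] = -13.68*z^2 + 5.5*z + 2.29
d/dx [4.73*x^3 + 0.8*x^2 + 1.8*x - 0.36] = 14.19*x^2 + 1.6*x + 1.8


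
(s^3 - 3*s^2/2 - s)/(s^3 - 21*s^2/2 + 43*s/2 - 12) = s*(2*s^2 - 3*s - 2)/(2*s^3 - 21*s^2 + 43*s - 24)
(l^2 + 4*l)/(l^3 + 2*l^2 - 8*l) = 1/(l - 2)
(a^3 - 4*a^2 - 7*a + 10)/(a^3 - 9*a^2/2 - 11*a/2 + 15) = 2*(a - 1)/(2*a - 3)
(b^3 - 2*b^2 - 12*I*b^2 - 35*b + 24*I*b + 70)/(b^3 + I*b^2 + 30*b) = (b^2 - b*(2 + 7*I) + 14*I)/(b*(b + 6*I))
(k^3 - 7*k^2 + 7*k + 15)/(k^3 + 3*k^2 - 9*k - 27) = (k^2 - 4*k - 5)/(k^2 + 6*k + 9)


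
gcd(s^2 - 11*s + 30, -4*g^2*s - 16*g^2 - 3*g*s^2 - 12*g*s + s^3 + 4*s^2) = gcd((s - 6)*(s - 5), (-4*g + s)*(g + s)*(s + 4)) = 1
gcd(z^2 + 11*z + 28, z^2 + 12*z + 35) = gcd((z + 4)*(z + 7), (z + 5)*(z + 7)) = z + 7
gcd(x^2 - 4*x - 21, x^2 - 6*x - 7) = x - 7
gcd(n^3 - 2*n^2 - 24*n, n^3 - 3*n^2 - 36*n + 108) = n - 6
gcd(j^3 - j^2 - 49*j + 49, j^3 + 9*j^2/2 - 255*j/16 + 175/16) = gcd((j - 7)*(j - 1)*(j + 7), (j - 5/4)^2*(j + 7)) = j + 7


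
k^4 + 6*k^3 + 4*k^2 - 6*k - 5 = (k - 1)*(k + 1)^2*(k + 5)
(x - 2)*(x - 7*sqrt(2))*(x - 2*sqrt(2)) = x^3 - 9*sqrt(2)*x^2 - 2*x^2 + 18*sqrt(2)*x + 28*x - 56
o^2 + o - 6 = (o - 2)*(o + 3)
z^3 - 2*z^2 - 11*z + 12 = (z - 4)*(z - 1)*(z + 3)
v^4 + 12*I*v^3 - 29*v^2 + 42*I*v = v*(v - I)*(v + 6*I)*(v + 7*I)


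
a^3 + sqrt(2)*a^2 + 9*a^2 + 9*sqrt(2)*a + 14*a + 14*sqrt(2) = (a + 2)*(a + 7)*(a + sqrt(2))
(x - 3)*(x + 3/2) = x^2 - 3*x/2 - 9/2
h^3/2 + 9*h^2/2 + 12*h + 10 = (h/2 + 1)*(h + 2)*(h + 5)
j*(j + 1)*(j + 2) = j^3 + 3*j^2 + 2*j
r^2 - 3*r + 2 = (r - 2)*(r - 1)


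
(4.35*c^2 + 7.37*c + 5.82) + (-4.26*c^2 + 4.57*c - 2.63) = 0.0899999999999999*c^2 + 11.94*c + 3.19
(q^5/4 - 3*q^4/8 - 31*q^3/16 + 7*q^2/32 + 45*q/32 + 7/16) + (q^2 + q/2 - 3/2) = q^5/4 - 3*q^4/8 - 31*q^3/16 + 39*q^2/32 + 61*q/32 - 17/16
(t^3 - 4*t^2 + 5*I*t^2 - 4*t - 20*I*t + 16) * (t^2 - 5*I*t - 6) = t^5 - 4*t^4 + 15*t^3 - 60*t^2 - 10*I*t^2 + 24*t + 40*I*t - 96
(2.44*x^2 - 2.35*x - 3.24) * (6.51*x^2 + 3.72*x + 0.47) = 15.8844*x^4 - 6.2217*x^3 - 28.6876*x^2 - 13.1573*x - 1.5228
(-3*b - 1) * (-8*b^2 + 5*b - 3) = 24*b^3 - 7*b^2 + 4*b + 3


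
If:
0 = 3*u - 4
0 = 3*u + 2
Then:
No Solution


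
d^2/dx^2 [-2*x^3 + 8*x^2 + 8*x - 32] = 16 - 12*x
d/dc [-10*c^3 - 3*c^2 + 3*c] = -30*c^2 - 6*c + 3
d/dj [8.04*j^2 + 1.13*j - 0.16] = 16.08*j + 1.13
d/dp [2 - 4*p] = -4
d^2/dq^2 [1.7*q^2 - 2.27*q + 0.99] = 3.40000000000000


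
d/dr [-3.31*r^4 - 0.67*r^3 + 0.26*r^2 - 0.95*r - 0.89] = -13.24*r^3 - 2.01*r^2 + 0.52*r - 0.95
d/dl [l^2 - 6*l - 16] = 2*l - 6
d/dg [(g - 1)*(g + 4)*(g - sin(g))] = -(g - 1)*(g + 4)*(cos(g) - 1) + (g - 1)*(g - sin(g)) + (g + 4)*(g - sin(g))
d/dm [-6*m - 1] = -6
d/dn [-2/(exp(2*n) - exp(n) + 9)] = (4*exp(n) - 2)*exp(n)/(exp(2*n) - exp(n) + 9)^2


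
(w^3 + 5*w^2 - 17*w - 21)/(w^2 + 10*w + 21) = (w^2 - 2*w - 3)/(w + 3)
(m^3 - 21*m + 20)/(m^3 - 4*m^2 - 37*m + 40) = (m - 4)/(m - 8)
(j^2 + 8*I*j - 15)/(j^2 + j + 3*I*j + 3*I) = (j + 5*I)/(j + 1)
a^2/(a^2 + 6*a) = a/(a + 6)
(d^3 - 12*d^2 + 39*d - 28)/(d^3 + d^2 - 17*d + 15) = (d^2 - 11*d + 28)/(d^2 + 2*d - 15)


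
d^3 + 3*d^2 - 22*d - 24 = (d - 4)*(d + 1)*(d + 6)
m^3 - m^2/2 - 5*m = m*(m - 5/2)*(m + 2)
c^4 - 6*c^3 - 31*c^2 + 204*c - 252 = (c - 7)*(c - 3)*(c - 2)*(c + 6)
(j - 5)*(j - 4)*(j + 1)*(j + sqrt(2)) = j^4 - 8*j^3 + sqrt(2)*j^3 - 8*sqrt(2)*j^2 + 11*j^2 + 11*sqrt(2)*j + 20*j + 20*sqrt(2)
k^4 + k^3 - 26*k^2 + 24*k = k*(k - 4)*(k - 1)*(k + 6)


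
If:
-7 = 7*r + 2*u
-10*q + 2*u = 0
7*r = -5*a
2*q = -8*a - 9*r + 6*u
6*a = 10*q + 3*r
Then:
No Solution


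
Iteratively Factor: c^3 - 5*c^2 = (c)*(c^2 - 5*c) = c^2*(c - 5)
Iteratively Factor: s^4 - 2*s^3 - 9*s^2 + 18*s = (s - 2)*(s^3 - 9*s) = (s - 2)*(s + 3)*(s^2 - 3*s) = s*(s - 2)*(s + 3)*(s - 3)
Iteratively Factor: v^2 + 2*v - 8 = (v + 4)*(v - 2)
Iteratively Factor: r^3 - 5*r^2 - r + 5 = (r - 5)*(r^2 - 1) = (r - 5)*(r + 1)*(r - 1)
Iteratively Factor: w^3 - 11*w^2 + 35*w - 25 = (w - 5)*(w^2 - 6*w + 5) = (w - 5)*(w - 1)*(w - 5)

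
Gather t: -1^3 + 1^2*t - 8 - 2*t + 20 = 11 - t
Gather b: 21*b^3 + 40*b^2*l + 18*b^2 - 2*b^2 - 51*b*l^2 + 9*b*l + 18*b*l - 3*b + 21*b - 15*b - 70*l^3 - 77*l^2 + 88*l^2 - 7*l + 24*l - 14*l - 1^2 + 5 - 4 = 21*b^3 + b^2*(40*l + 16) + b*(-51*l^2 + 27*l + 3) - 70*l^3 + 11*l^2 + 3*l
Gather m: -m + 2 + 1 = 3 - m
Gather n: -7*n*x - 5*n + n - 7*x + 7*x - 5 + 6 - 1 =n*(-7*x - 4)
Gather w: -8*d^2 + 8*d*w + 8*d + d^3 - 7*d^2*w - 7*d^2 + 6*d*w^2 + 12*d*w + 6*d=d^3 - 15*d^2 + 6*d*w^2 + 14*d + w*(-7*d^2 + 20*d)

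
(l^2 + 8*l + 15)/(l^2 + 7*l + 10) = (l + 3)/(l + 2)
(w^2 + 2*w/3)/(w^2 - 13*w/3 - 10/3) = w/(w - 5)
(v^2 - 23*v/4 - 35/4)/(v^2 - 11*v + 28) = (v + 5/4)/(v - 4)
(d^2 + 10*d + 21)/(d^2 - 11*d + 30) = (d^2 + 10*d + 21)/(d^2 - 11*d + 30)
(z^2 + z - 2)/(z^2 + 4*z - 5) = (z + 2)/(z + 5)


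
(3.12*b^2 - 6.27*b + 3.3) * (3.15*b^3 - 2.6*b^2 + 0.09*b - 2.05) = 9.828*b^5 - 27.8625*b^4 + 26.9778*b^3 - 15.5403*b^2 + 13.1505*b - 6.765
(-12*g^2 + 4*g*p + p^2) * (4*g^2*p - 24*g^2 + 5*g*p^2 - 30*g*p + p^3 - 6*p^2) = -48*g^4*p + 288*g^4 - 44*g^3*p^2 + 264*g^3*p + 12*g^2*p^3 - 72*g^2*p^2 + 9*g*p^4 - 54*g*p^3 + p^5 - 6*p^4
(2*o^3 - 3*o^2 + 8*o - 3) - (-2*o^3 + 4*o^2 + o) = 4*o^3 - 7*o^2 + 7*o - 3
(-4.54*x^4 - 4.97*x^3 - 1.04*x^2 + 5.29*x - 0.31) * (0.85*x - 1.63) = -3.859*x^5 + 3.1757*x^4 + 7.2171*x^3 + 6.1917*x^2 - 8.8862*x + 0.5053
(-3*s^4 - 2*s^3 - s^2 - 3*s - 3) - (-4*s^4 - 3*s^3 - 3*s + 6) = s^4 + s^3 - s^2 - 9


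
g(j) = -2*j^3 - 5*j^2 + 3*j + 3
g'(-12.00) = -741.00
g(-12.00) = 2703.00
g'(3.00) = -81.00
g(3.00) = -87.00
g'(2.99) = -80.54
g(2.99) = -86.19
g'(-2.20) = -4.04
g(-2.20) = -6.50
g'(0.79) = -8.64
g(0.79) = 1.26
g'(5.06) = -201.22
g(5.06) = -368.95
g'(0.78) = -8.45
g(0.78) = 1.35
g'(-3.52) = -36.14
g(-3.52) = 17.72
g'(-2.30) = -5.74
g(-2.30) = -6.02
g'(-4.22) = -61.65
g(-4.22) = 51.60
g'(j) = -6*j^2 - 10*j + 3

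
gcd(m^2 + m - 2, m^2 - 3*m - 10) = m + 2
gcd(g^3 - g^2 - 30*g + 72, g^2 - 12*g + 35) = 1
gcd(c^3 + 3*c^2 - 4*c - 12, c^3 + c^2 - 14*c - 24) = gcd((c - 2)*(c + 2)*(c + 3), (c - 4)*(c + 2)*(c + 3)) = c^2 + 5*c + 6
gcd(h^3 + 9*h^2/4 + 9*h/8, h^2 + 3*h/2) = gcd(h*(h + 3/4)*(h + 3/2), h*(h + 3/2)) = h^2 + 3*h/2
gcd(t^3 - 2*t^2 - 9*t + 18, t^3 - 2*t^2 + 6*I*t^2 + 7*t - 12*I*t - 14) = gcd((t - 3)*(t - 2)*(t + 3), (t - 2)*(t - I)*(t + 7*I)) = t - 2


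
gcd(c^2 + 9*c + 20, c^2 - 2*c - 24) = c + 4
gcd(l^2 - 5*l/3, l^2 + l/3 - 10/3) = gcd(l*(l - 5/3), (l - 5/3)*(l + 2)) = l - 5/3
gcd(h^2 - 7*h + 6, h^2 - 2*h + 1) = h - 1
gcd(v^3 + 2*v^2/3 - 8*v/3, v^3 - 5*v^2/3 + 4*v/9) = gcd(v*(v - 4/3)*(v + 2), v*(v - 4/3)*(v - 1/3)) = v^2 - 4*v/3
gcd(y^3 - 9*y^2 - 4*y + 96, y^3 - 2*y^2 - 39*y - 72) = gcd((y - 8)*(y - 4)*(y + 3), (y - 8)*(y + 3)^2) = y^2 - 5*y - 24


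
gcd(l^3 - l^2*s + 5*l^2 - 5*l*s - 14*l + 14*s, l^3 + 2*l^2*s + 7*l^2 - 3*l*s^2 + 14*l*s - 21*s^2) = -l^2 + l*s - 7*l + 7*s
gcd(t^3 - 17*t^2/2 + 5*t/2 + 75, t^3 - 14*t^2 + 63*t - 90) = t^2 - 11*t + 30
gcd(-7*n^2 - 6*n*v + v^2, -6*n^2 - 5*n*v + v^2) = n + v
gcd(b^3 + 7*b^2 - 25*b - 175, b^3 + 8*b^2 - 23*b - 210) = b^2 + 2*b - 35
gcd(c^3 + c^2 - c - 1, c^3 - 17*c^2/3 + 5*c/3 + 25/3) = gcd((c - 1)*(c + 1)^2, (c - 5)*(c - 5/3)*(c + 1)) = c + 1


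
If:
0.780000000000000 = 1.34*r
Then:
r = 0.58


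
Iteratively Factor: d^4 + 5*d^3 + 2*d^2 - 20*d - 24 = (d + 2)*(d^3 + 3*d^2 - 4*d - 12) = (d - 2)*(d + 2)*(d^2 + 5*d + 6) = (d - 2)*(d + 2)*(d + 3)*(d + 2)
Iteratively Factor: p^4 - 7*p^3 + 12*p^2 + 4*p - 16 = (p - 2)*(p^3 - 5*p^2 + 2*p + 8) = (p - 2)*(p + 1)*(p^2 - 6*p + 8) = (p - 2)^2*(p + 1)*(p - 4)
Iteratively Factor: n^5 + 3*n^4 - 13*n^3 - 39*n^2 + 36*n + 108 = (n + 2)*(n^4 + n^3 - 15*n^2 - 9*n + 54) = (n + 2)*(n + 3)*(n^3 - 2*n^2 - 9*n + 18) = (n - 3)*(n + 2)*(n + 3)*(n^2 + n - 6) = (n - 3)*(n - 2)*(n + 2)*(n + 3)*(n + 3)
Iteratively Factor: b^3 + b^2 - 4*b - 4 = (b - 2)*(b^2 + 3*b + 2) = (b - 2)*(b + 2)*(b + 1)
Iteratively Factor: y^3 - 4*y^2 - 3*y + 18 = (y + 2)*(y^2 - 6*y + 9) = (y - 3)*(y + 2)*(y - 3)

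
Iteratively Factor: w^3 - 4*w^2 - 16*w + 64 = (w - 4)*(w^2 - 16) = (w - 4)^2*(w + 4)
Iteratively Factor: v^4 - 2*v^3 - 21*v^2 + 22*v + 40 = (v - 5)*(v^3 + 3*v^2 - 6*v - 8) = (v - 5)*(v + 1)*(v^2 + 2*v - 8) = (v - 5)*(v - 2)*(v + 1)*(v + 4)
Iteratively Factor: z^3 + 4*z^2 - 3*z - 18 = (z + 3)*(z^2 + z - 6) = (z + 3)^2*(z - 2)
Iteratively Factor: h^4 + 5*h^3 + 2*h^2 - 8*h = (h + 2)*(h^3 + 3*h^2 - 4*h) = (h - 1)*(h + 2)*(h^2 + 4*h) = h*(h - 1)*(h + 2)*(h + 4)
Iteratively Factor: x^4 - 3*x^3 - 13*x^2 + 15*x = (x - 5)*(x^3 + 2*x^2 - 3*x) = (x - 5)*(x + 3)*(x^2 - x) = (x - 5)*(x - 1)*(x + 3)*(x)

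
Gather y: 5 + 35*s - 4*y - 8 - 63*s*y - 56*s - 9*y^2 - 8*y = -21*s - 9*y^2 + y*(-63*s - 12) - 3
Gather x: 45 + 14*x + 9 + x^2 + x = x^2 + 15*x + 54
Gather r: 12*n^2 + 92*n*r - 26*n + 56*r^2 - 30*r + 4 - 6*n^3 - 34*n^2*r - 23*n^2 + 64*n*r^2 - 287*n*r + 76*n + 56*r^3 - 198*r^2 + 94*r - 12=-6*n^3 - 11*n^2 + 50*n + 56*r^3 + r^2*(64*n - 142) + r*(-34*n^2 - 195*n + 64) - 8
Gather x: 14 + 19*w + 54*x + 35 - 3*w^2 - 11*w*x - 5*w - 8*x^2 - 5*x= -3*w^2 + 14*w - 8*x^2 + x*(49 - 11*w) + 49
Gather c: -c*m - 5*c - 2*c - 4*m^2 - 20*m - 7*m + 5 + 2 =c*(-m - 7) - 4*m^2 - 27*m + 7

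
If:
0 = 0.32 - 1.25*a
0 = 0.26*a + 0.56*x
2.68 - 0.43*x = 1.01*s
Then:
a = 0.26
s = 2.70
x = -0.12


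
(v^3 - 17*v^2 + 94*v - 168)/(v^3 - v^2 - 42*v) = (v^2 - 10*v + 24)/(v*(v + 6))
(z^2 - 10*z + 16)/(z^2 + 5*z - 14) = (z - 8)/(z + 7)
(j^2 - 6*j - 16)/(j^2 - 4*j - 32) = (j + 2)/(j + 4)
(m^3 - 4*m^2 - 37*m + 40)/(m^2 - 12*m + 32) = (m^2 + 4*m - 5)/(m - 4)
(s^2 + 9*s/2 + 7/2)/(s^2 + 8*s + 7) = (s + 7/2)/(s + 7)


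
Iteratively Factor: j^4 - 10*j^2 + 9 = (j + 1)*(j^3 - j^2 - 9*j + 9) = (j - 1)*(j + 1)*(j^2 - 9) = (j - 3)*(j - 1)*(j + 1)*(j + 3)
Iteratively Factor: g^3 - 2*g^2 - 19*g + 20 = (g - 5)*(g^2 + 3*g - 4) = (g - 5)*(g + 4)*(g - 1)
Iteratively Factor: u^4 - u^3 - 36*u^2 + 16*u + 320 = (u - 4)*(u^3 + 3*u^2 - 24*u - 80) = (u - 4)*(u + 4)*(u^2 - u - 20) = (u - 4)*(u + 4)^2*(u - 5)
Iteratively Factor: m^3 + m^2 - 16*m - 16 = (m + 1)*(m^2 - 16) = (m + 1)*(m + 4)*(m - 4)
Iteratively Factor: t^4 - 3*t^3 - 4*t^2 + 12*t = (t - 3)*(t^3 - 4*t) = t*(t - 3)*(t^2 - 4) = t*(t - 3)*(t + 2)*(t - 2)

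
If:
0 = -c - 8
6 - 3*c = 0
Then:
No Solution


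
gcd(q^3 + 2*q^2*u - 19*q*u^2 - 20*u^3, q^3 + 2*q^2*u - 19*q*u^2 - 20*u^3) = q^3 + 2*q^2*u - 19*q*u^2 - 20*u^3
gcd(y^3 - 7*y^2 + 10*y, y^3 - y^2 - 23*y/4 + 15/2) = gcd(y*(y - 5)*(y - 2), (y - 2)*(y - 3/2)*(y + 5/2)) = y - 2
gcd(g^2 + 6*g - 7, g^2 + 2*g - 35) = g + 7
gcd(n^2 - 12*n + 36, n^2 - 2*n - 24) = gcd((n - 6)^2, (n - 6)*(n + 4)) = n - 6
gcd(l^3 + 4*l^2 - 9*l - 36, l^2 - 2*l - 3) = l - 3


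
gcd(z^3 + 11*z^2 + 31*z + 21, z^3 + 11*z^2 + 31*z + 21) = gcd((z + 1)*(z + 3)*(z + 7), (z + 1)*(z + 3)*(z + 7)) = z^3 + 11*z^2 + 31*z + 21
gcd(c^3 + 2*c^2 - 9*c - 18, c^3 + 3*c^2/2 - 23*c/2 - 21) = c^2 + 5*c + 6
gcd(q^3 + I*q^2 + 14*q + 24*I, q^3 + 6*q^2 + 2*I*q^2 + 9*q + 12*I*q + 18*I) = q + 2*I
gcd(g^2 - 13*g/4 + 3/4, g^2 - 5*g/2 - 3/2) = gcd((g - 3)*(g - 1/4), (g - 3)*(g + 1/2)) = g - 3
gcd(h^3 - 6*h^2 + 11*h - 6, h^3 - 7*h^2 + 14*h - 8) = h^2 - 3*h + 2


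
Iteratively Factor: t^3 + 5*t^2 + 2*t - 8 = (t - 1)*(t^2 + 6*t + 8) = (t - 1)*(t + 4)*(t + 2)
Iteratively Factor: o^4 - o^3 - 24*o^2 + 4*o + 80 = (o + 4)*(o^3 - 5*o^2 - 4*o + 20) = (o - 2)*(o + 4)*(o^2 - 3*o - 10) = (o - 5)*(o - 2)*(o + 4)*(o + 2)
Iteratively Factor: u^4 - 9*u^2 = (u)*(u^3 - 9*u) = u*(u - 3)*(u^2 + 3*u) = u^2*(u - 3)*(u + 3)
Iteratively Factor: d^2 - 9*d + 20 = (d - 5)*(d - 4)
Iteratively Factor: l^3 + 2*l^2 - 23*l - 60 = (l - 5)*(l^2 + 7*l + 12) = (l - 5)*(l + 3)*(l + 4)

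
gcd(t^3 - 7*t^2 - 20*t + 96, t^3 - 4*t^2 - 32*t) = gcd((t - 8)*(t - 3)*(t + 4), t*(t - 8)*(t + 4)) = t^2 - 4*t - 32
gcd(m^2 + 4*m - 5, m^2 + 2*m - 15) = m + 5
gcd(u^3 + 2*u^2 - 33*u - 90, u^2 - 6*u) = u - 6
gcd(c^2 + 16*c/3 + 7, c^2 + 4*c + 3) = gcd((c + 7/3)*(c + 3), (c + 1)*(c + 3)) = c + 3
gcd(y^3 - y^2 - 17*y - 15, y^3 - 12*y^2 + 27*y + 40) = y^2 - 4*y - 5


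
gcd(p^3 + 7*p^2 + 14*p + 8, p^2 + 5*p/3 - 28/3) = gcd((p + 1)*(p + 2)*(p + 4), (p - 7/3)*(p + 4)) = p + 4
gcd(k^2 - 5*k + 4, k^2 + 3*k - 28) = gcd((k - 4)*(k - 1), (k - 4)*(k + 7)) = k - 4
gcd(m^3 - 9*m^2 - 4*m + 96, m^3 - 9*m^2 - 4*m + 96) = m^3 - 9*m^2 - 4*m + 96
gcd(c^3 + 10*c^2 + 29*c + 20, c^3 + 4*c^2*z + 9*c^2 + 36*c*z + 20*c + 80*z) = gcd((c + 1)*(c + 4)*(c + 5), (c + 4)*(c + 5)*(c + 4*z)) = c^2 + 9*c + 20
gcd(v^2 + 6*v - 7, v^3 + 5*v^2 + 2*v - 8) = v - 1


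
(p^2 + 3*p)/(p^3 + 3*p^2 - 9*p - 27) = p/(p^2 - 9)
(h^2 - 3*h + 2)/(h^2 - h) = (h - 2)/h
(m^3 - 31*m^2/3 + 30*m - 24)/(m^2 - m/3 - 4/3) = (m^2 - 9*m + 18)/(m + 1)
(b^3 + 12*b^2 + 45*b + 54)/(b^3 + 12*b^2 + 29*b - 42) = (b^2 + 6*b + 9)/(b^2 + 6*b - 7)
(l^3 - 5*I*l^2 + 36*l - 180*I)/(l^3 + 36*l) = (l - 5*I)/l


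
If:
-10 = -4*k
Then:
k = 5/2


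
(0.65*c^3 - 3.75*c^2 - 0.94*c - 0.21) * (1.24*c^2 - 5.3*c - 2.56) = 0.806*c^5 - 8.095*c^4 + 17.0454*c^3 + 14.3216*c^2 + 3.5194*c + 0.5376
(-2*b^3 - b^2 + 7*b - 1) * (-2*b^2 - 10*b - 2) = 4*b^5 + 22*b^4 - 66*b^2 - 4*b + 2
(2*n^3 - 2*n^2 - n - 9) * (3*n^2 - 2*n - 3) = 6*n^5 - 10*n^4 - 5*n^3 - 19*n^2 + 21*n + 27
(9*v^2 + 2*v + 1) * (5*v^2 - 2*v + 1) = 45*v^4 - 8*v^3 + 10*v^2 + 1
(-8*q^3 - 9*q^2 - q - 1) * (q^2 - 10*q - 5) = -8*q^5 + 71*q^4 + 129*q^3 + 54*q^2 + 15*q + 5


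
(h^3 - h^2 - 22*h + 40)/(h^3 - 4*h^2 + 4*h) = (h^2 + h - 20)/(h*(h - 2))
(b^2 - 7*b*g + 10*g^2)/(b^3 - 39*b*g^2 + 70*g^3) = 1/(b + 7*g)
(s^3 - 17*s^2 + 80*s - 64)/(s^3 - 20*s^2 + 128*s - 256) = (s - 1)/(s - 4)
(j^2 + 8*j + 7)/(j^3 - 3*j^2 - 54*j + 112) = (j + 1)/(j^2 - 10*j + 16)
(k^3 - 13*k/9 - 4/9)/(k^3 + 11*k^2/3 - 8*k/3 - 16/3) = (k + 1/3)/(k + 4)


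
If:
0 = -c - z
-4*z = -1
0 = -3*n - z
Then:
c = -1/4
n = -1/12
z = 1/4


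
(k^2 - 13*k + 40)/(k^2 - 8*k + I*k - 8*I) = (k - 5)/(k + I)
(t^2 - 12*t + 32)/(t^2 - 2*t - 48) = (t - 4)/(t + 6)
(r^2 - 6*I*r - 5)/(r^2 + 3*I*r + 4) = (r - 5*I)/(r + 4*I)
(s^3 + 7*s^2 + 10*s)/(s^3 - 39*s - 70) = s/(s - 7)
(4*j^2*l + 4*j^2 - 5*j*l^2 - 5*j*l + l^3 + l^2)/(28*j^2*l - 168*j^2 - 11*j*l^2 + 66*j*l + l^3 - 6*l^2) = (j*l + j - l^2 - l)/(7*j*l - 42*j - l^2 + 6*l)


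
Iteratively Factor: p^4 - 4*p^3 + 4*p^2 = (p - 2)*(p^3 - 2*p^2) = p*(p - 2)*(p^2 - 2*p) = p*(p - 2)^2*(p)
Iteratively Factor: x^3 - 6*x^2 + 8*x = (x - 2)*(x^2 - 4*x) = (x - 4)*(x - 2)*(x)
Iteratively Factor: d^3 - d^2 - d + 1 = (d + 1)*(d^2 - 2*d + 1) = (d - 1)*(d + 1)*(d - 1)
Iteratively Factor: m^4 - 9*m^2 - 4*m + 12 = (m - 3)*(m^3 + 3*m^2 - 4) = (m - 3)*(m + 2)*(m^2 + m - 2) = (m - 3)*(m - 1)*(m + 2)*(m + 2)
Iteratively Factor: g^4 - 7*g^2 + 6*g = (g - 1)*(g^3 + g^2 - 6*g) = g*(g - 1)*(g^2 + g - 6) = g*(g - 1)*(g + 3)*(g - 2)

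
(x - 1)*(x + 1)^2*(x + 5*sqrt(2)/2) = x^4 + x^3 + 5*sqrt(2)*x^3/2 - x^2 + 5*sqrt(2)*x^2/2 - 5*sqrt(2)*x/2 - x - 5*sqrt(2)/2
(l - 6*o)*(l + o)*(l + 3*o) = l^3 - 2*l^2*o - 21*l*o^2 - 18*o^3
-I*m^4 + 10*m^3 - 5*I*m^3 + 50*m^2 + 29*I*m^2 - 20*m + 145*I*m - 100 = (m + 5)*(m + 4*I)*(m + 5*I)*(-I*m + 1)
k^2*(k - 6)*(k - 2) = k^4 - 8*k^3 + 12*k^2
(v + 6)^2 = v^2 + 12*v + 36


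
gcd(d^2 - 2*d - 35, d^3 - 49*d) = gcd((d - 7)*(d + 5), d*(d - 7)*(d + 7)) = d - 7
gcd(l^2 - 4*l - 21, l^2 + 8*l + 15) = l + 3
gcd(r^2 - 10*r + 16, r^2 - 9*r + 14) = r - 2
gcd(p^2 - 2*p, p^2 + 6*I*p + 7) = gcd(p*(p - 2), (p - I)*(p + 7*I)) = 1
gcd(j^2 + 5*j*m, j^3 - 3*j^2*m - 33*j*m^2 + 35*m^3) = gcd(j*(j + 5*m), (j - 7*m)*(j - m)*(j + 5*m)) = j + 5*m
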